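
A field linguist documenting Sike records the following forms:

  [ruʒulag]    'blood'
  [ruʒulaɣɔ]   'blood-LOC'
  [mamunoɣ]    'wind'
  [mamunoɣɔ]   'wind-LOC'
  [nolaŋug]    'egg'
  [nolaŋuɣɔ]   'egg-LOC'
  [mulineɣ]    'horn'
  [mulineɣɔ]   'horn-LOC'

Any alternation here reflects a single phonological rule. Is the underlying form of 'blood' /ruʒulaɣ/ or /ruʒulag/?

The stem for 'blood' ends in [g] in [ruʒulag] but [ɣ] in [ruʒulaɣɔ].
The stem 'wind' ([mamunoɣ], [mamunoɣɔ]) shows [ɣ] unchanged in both environments, so [ɣ] cannot be basic with [g] derived in isolation.
The underlying segment must be /g/; voiced stops become fricatives between vowels, yielding [ɣ] there.

/ruʒulag/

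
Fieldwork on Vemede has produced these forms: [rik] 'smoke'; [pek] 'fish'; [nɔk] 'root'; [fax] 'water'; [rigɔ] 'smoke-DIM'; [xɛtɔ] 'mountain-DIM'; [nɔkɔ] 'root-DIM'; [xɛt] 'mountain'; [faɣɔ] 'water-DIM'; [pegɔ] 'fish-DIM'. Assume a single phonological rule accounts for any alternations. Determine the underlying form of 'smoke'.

The root 'smoke' surfaces as [rigɔ] and [rik], with a stem-final [g] ~ [k] alternation.
Compare 'root', with invariant [k] in [nɔkɔ] and [nɔk]: an analysis with underlying /k/ and a rule producing [g] before the DIM suffix would wrongly predict alternation here too.
So /g/ is underlying, and a rule of word-final obstruent devoicing — voiced obstruents become voiceless word-finally — gives [k].

/rig/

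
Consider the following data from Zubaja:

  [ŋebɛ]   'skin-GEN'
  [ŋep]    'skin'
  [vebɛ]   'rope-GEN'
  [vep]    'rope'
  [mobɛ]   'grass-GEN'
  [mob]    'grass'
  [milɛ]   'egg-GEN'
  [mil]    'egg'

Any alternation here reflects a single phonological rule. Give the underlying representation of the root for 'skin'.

/ŋep/

'skin' shows [b] ~ [p] at the end of the stem ([ŋebɛ] vs [ŋep]).
But 'grass' keeps [b] in both environments ([mobɛ], [mob]), so there is no rule changing /b/ to [p] in isolation.
The underlying segment must be /p/; voiceless stops become voiced between vowels, yielding [b] there.
The underlying form of 'skin' is therefore /ŋep/.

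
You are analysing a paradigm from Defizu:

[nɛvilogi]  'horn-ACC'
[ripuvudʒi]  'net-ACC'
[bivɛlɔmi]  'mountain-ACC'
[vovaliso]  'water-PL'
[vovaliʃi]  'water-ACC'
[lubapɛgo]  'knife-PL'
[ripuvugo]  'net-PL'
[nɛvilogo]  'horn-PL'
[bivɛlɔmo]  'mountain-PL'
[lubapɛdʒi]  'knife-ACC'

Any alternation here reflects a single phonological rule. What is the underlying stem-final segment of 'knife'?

/dʒ/

'knife' shows [dʒ] ~ [g] at the end of the stem ([lubapɛdʒi] vs [lubapɛgo]).
If /g/ were underlying and a rule turned it into [dʒ] before the ACC suffix, 'horn' would also alternate; but it has [g] in both [nɛvilogi] and [nɛvilogo].
So /dʒ/ is underlying, and a rule of depalatalization — palato-alveolar /dʒ/ and /ʃ/ become [g] and [s] when no front vowel follows — gives [g].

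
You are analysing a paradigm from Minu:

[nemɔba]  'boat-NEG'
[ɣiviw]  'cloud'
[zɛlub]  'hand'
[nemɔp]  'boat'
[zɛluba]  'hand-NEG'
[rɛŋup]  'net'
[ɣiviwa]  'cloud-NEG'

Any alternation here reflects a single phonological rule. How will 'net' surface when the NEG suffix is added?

'boat' shows [b] ~ [p] at the end of the stem ([nemɔba] vs [nemɔp]).
Compare 'hand', with invariant [b] in [zɛluba] and [zɛlub]: an analysis with underlying /b/ and a rule producing [p] in isolation would wrongly predict alternation here too.
The alternation reflects intervocalic voicing: voiceless stops become voiced between vowels. /p/ is underlying.
From [rɛŋup] the stem 'net' is /rɛŋup/; between vowels this yields [rɛŋuba].

[rɛŋuba]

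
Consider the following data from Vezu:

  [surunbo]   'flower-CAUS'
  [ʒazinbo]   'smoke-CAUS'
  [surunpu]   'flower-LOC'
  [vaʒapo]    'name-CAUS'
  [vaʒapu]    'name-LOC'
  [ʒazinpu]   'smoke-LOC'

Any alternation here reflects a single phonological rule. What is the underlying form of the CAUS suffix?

/-bo/

The CAUS suffix surfaces as [-bo] and [-po], depending on the final segment of the stem.
By contrast the LOC suffix keeps its initial [p] throughout — that segment must be underlying.
The CAUS suffix is therefore /-bo/ underlyingly, with post-vocalic devoicing: voiced stops become voiceless after a vowel.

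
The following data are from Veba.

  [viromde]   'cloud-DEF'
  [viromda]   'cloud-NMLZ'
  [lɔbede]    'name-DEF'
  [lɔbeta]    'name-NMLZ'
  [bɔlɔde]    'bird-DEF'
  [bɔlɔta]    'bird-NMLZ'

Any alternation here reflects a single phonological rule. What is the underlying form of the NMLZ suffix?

The NMLZ morpheme has two allomorphs, [-da] and [-ta].
By contrast the DEF suffix keeps its initial [d] throughout — that segment must be underlying.
So the underlying form is /-ta/, and voiceless stops become voiced after a nasal.

/-ta/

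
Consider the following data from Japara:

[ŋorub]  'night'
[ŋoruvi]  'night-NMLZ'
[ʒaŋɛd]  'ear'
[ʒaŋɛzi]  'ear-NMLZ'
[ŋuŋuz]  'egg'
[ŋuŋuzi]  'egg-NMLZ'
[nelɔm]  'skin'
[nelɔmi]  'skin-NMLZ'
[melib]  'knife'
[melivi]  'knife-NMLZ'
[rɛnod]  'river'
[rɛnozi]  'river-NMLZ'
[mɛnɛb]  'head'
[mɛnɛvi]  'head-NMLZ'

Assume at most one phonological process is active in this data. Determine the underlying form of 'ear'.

/ʒaŋɛd/

The stem for 'ear' ends in [d] in [ʒaŋɛd] but [z] in [ʒaŋɛzi].
The stem 'egg' ([ŋuŋuz], [ŋuŋuzi]) shows [z] unchanged in both environments, so [z] cannot be basic with [d] derived in isolation.
The underlying segment must be /d/; voiced stops become fricatives between vowels, yielding [z] there.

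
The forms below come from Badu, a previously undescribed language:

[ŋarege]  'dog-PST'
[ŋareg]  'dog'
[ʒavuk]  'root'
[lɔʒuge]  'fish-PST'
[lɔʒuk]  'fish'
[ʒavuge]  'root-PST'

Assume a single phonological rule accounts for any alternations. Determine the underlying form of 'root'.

/ʒavuk/

'root' shows [k] ~ [g] at the end of the stem ([ʒavuk] vs [ʒavuge]).
But 'dog' keeps [g] in both environments ([ŋareg], [ŋarege]), so there is no rule changing /g/ to [k] in isolation.
The underlying segment must be /k/; voiceless stops become voiced between vowels, yielding [g] there.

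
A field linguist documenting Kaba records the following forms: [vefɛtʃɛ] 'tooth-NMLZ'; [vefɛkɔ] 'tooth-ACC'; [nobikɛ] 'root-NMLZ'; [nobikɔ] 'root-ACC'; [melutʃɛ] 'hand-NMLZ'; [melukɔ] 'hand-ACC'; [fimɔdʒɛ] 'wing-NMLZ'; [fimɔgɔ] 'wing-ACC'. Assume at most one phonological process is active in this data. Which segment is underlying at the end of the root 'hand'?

/tʃ/

The root 'hand' surfaces as [melutʃɛ] and [melukɔ], with a stem-final [tʃ] ~ [k] alternation.
If /k/ were underlying and a rule turned it into [tʃ] before the NMLZ suffix, 'root' would also alternate; but it has [k] in both [nobikɛ] and [nobikɔ].
So /tʃ/ is underlying, and a rule of depalatalization — palato-alveolar /tʃ/ and /dʒ/ become [k] and [g] when no front vowel follows — gives [k].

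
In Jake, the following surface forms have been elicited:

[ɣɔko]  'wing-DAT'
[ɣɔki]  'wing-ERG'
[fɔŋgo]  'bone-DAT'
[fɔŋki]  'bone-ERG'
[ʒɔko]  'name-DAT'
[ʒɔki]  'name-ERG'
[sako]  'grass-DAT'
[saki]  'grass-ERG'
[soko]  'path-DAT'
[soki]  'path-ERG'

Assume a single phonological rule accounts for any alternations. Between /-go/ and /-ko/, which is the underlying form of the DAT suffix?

The DAT suffix surfaces as [-go] and [-ko], depending on the final segment of the stem.
The ERG suffix, which begins with [k], is invariant after every stem; so [k] is not altered by any rule here.
So the underlying form is /-go/, and voiced stops become voiceless after a vowel.

/-go/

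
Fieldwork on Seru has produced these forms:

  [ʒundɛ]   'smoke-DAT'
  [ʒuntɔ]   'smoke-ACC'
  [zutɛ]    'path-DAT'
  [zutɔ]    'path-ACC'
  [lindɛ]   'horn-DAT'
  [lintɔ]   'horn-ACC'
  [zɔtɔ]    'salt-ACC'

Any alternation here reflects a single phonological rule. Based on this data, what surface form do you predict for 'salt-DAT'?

The DAT suffix surfaces as [-dɛ] and [-tɛ], depending on the final segment of the stem.
The ACC suffix, which begins with [t], is invariant after every stem; so [t] is not altered by any rule here.
So the underlying form is /-dɛ/, and voiced stops become voiceless after a vowel.
After 'salt', which ends in a vowel, the suffix surfaces as [-tɛ], giving [zɔtɛ].

[zɔtɛ]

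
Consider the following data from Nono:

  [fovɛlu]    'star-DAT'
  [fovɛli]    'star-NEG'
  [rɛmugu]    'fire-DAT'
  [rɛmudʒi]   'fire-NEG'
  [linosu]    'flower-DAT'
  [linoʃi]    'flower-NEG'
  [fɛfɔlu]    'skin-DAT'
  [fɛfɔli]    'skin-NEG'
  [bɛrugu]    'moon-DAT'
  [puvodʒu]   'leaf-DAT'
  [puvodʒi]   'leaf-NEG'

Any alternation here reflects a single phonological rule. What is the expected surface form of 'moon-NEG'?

[bɛrudʒi]

The stem for 'fire' ends in [g] in [rɛmugu] but [dʒ] in [rɛmudʒi].
If /dʒ/ were underlying and a rule turned it into [g] before the DAT suffix, 'leaf' would also alternate; but it has [dʒ] in both [puvodʒu] and [puvodʒi].
Therefore /g/ is basic and [dʒ] is derived by palatalization before a front vowel (/g/ and /s/ become palato-alveolar [dʒ] and [ʃ] before a front vowel).
From [bɛrugu] the stem 'moon' is /bɛrug/; before a front vowel this yields [bɛrudʒi].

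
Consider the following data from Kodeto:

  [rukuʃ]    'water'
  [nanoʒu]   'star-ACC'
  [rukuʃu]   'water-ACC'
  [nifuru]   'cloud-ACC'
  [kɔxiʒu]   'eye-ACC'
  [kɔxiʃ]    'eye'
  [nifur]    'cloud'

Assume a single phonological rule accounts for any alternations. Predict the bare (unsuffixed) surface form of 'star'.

[nanoʃ]

'eye' shows [ʃ] ~ [ʒ] at the end of the stem ([kɔxiʃ] vs [kɔxiʒu]).
But 'water' keeps [ʃ] in both environments ([rukuʃ], [rukuʃu]), so there is no rule changing /ʃ/ to [ʒ] before the ACC suffix.
The alternation reflects word-final obstruent devoicing: voiced obstruents become voiceless word-finally. /ʒ/ is underlying.
From [nanoʒu] the stem 'star' is /nanoʒ/; word-finally this yields [nanoʃ].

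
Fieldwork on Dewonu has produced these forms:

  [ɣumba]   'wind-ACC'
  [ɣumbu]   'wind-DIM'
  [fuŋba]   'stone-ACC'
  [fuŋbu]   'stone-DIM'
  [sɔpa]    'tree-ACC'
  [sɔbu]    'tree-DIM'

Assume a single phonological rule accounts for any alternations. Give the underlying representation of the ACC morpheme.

The ACC suffix surfaces as [-ba] and [-pa], depending on the final segment of the stem.
By contrast the DIM suffix keeps its initial [b] throughout — that segment must be underlying.
The ACC suffix is therefore /-pa/ underlyingly, with post-nasal voicing: voiceless stops become voiced after a nasal.

/-pa/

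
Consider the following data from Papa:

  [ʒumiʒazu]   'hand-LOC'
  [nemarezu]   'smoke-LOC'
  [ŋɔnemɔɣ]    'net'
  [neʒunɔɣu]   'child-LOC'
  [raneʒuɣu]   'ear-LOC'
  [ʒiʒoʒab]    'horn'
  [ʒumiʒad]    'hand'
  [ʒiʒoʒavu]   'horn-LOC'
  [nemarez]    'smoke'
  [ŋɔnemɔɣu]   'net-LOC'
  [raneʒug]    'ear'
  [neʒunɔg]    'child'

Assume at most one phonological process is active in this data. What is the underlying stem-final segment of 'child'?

In [neʒunɔg] and [neʒunɔɣu] the final segment of 'child' alternates: [g] ~ [ɣ].
The stem 'net' ([ŋɔnemɔɣ], [ŋɔnemɔɣu]) shows [ɣ] unchanged in both environments, so [ɣ] cannot be basic with [g] derived in isolation.
The underlying segment must be /g/; voiced stops become fricatives between vowels, yielding [ɣ] there.

/g/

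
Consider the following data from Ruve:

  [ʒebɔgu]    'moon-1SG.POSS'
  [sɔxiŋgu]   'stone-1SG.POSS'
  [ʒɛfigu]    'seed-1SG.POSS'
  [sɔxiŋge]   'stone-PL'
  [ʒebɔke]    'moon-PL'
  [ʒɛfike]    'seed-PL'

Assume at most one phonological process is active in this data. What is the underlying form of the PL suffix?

/-ke/

The PL suffix surfaces as [-ge] and [-ke], depending on the final segment of the stem.
By contrast the 1SG.POSS suffix keeps its initial [g] throughout — that segment must be underlying.
So the underlying form is /-ke/, and voiceless stops become voiced after a nasal.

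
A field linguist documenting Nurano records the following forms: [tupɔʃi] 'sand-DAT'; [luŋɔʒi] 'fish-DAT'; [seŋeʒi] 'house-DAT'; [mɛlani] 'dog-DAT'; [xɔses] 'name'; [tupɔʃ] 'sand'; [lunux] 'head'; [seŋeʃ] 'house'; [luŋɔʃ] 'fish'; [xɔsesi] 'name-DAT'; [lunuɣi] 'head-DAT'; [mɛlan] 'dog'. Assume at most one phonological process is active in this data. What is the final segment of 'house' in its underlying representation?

The stem for 'house' ends in [ʃ] in [seŋeʃ] but [ʒ] in [seŋeʒi].
But 'sand' keeps [ʃ] in both environments ([tupɔʃ], [tupɔʃi]), so there is no rule changing /ʃ/ to [ʒ] before the DAT suffix.
The alternation reflects word-final obstruent devoicing: voiced obstruents become voiceless word-finally. /ʒ/ is underlying.

/ʒ/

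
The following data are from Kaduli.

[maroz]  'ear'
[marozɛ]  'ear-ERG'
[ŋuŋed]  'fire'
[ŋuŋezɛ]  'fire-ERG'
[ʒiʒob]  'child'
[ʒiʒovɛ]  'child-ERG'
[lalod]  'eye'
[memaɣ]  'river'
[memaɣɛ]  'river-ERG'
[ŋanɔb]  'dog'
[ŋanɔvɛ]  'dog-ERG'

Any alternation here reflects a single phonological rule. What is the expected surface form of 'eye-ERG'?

The stem for 'fire' ends in [d] in [ŋuŋed] but [z] in [ŋuŋezɛ].
The stem 'ear' ([maroz], [marozɛ]) shows [z] unchanged in both environments, so [z] cannot be basic with [d] derived in isolation.
So /d/ is underlying, and a rule of intervocalic spirantization — voiced stops become fricatives between vowels — gives [z].
The one attested form of 'eye', [lalod], shows underlying /lalod/. Applying the same rule between vowels gives [lalozɛ].

[lalozɛ]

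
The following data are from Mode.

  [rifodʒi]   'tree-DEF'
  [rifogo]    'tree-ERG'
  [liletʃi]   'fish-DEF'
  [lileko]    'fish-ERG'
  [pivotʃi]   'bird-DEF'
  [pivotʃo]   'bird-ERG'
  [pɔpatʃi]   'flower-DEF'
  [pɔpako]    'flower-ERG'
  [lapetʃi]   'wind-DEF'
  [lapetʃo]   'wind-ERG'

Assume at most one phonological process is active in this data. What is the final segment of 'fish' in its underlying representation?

/k/

In [liletʃi] and [lileko] the final segment of 'fish' alternates: [tʃ] ~ [k].
If /tʃ/ were underlying and a rule turned it into [k] before the ERG suffix, 'bird' would also alternate; but it has [tʃ] in both [pivotʃi] and [pivotʃo].
The alternation reflects palatalization before a front vowel: /k/ and /g/ become palato-alveolar [tʃ] and [dʒ] before a front vowel. /k/ is underlying.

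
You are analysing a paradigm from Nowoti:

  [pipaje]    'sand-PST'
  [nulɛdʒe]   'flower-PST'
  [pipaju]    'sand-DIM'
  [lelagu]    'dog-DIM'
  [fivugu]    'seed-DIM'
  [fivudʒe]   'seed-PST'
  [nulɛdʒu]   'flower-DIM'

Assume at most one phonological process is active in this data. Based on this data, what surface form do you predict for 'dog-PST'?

In [fivudʒe] and [fivugu] the final segment of 'seed' alternates: [dʒ] ~ [g].
If /dʒ/ were underlying and a rule turned it into [g] before the DIM suffix, 'flower' would also alternate; but it has [dʒ] in both [nulɛdʒe] and [nulɛdʒu].
The alternation reflects palatalization before a front vowel: /g/ becomes palato-alveolar [dʒ] before a front vowel. /g/ is underlying.
From [lelagu] the stem 'dog' is /lelag/; before a front vowel this yields [leladʒe].

[leladʒe]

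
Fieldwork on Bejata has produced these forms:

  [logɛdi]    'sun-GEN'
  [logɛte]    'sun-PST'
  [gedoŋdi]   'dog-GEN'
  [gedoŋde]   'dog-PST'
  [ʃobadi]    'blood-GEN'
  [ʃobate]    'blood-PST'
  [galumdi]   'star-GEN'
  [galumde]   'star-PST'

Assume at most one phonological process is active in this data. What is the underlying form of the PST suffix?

The PST morpheme has two allomorphs, [-de] and [-te].
By contrast the GEN suffix keeps its initial [d] throughout — that segment must be underlying.
So the underlying form is /-te/, and voiceless stops become voiced after a nasal.

/-te/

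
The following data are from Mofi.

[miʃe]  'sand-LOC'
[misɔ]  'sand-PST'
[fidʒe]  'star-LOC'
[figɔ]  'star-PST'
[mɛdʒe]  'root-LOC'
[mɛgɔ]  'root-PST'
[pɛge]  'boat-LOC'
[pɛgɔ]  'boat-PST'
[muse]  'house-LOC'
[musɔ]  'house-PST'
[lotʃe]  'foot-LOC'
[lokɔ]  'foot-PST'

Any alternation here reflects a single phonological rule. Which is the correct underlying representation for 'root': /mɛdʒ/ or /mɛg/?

/mɛdʒ/

In [mɛdʒe] and [mɛgɔ] the final segment of 'root' alternates: [dʒ] ~ [g].
But 'boat' keeps [g] in both environments ([pɛge], [pɛgɔ]), so there is no rule changing /g/ to [dʒ] before the LOC suffix.
So /dʒ/ is underlying, and a rule of depalatalization — palato-alveolar /tʃ/, /dʒ/ and /ʃ/ become [k], [g] and [s] when no front vowel follows — gives [g].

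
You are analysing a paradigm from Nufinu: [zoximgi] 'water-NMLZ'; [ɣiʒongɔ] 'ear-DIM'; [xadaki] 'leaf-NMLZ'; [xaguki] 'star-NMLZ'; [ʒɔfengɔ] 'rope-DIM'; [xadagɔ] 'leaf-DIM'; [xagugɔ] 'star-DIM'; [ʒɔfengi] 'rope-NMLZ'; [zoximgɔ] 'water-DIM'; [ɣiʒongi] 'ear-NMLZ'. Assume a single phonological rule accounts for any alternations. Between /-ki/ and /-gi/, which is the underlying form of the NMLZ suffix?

/-ki/

The NMLZ morpheme has two allomorphs, [-gi] and [-ki].
By contrast the DIM suffix keeps its initial [g] throughout — that segment must be underlying.
The NMLZ suffix is therefore /-ki/ underlyingly, with post-nasal voicing: voiceless stops become voiced after a nasal.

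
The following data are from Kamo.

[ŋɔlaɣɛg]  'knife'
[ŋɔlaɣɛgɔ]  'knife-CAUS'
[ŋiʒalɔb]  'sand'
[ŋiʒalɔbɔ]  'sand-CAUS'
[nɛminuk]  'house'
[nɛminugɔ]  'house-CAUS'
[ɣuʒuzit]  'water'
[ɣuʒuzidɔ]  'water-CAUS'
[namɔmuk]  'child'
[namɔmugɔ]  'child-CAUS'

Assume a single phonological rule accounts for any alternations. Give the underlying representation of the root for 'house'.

/nɛminuk/

In [nɛminuk] and [nɛminugɔ] the final segment of 'house' alternates: [k] ~ [g].
The stem 'knife' ([ŋɔlaɣɛg], [ŋɔlaɣɛgɔ]) shows [g] unchanged in both environments, so [g] cannot be basic with [k] derived in isolation.
The alternation reflects intervocalic voicing: voiceless stops become voiced between vowels. /k/ is underlying.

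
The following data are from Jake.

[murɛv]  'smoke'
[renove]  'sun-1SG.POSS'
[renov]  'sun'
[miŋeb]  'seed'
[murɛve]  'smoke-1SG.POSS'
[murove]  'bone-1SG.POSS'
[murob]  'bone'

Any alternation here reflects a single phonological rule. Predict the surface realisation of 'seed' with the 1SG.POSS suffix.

[miŋeve]

The stem for 'bone' ends in [b] in [murob] but [v] in [murove].
But 'sun' keeps [v] in both environments ([renov], [renove]), so there is no rule changing /v/ to [b] in isolation.
The alternation reflects intervocalic spirantization: voiced stops become fricatives between vowels. /b/ is underlying.
From [miŋeb] the stem 'seed' is /miŋeb/; between vowels this yields [miŋeve].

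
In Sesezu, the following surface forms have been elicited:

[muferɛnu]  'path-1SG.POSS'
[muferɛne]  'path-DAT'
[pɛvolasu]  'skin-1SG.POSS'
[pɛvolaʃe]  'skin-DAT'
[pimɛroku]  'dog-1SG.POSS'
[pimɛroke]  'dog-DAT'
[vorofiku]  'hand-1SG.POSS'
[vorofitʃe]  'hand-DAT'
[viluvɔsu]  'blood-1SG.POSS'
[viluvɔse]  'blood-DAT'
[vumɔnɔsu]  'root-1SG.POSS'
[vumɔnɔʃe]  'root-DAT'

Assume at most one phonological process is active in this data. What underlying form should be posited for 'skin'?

/pɛvolaʃ/

'skin' shows [s] ~ [ʃ] at the end of the stem ([pɛvolasu] vs [pɛvolaʃe]).
The stem 'blood' ([viluvɔsu], [viluvɔse]) shows [s] unchanged in both environments, so [s] cannot be basic with [ʃ] derived before the DAT suffix.
Therefore /ʃ/ is basic and [s] is derived by depalatalization (palato-alveolar /tʃ/ and /ʃ/ become [k] and [s] when no front vowel follows).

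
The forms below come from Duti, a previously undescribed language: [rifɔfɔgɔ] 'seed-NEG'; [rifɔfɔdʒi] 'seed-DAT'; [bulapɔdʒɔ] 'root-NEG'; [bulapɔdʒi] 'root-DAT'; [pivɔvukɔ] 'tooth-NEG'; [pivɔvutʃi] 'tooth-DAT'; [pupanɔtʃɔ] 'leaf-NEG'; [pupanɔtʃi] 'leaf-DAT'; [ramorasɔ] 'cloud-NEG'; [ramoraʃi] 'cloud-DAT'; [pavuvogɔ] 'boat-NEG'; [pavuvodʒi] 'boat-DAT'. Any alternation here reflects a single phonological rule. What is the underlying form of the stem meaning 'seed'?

The stem for 'seed' ends in [g] in [rifɔfɔgɔ] but [dʒ] in [rifɔfɔdʒi].
But 'root' keeps [dʒ] in both environments ([bulapɔdʒɔ], [bulapɔdʒi]), so there is no rule changing /dʒ/ to [g] before the NEG suffix.
So /g/ is underlying, and a rule of palatalization before a front vowel — /k/, /g/ and /s/ become palato-alveolar [tʃ], [dʒ] and [ʃ] before a front vowel — gives [dʒ].
The underlying form of 'seed' is therefore /rifɔfɔg/.

/rifɔfɔg/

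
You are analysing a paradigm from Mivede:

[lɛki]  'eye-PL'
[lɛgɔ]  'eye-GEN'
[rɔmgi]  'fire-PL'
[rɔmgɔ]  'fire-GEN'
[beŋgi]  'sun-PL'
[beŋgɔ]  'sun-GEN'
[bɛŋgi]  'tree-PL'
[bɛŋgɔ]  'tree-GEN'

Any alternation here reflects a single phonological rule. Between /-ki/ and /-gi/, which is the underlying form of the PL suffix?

The PL suffix surfaces as [-gi] and [-ki], depending on the final segment of the stem.
By contrast the GEN suffix keeps its initial [g] throughout — that segment must be underlying.
So the underlying form is /-ki/, and voiceless stops become voiced after a nasal.

/-ki/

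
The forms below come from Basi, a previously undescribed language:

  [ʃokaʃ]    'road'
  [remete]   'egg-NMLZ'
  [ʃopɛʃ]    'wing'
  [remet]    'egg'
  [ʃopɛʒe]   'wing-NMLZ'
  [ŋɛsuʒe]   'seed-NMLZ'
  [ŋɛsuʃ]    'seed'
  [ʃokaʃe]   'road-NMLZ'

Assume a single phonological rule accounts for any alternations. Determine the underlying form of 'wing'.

/ʃopɛʒ/

The stem for 'wing' ends in [ʃ] in [ʃopɛʃ] but [ʒ] in [ʃopɛʒe].
Compare 'road', with invariant [ʃ] in [ʃokaʃ] and [ʃokaʃe]: an analysis with underlying /ʃ/ and a rule producing [ʒ] before the NMLZ suffix would wrongly predict alternation here too.
So /ʒ/ is underlying, and a rule of word-final obstruent devoicing — voiced obstruents become voiceless word-finally — gives [ʃ].
Hence 'wing' is /ʃopɛʒ/ underlyingly.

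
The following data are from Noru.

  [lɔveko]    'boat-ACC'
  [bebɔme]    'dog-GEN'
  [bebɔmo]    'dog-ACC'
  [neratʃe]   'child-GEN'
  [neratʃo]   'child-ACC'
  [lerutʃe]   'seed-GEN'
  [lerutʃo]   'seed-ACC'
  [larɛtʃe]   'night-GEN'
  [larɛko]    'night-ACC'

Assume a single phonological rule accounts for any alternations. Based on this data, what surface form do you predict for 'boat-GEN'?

The stem for 'night' ends in [tʃ] in [larɛtʃe] but [k] in [larɛko].
The stem 'child' ([neratʃe], [neratʃo]) shows [tʃ] unchanged in both environments, so [tʃ] cannot be basic with [k] derived before the ACC suffix.
Therefore /k/ is basic and [tʃ] is derived by palatalization before a front vowel (/k/ becomes palato-alveolar [tʃ] before a front vowel).
The one attested form of 'boat', [lɔveko], shows underlying /lɔvek/. Applying the same rule before a front vowel gives [lɔvetʃe].

[lɔvetʃe]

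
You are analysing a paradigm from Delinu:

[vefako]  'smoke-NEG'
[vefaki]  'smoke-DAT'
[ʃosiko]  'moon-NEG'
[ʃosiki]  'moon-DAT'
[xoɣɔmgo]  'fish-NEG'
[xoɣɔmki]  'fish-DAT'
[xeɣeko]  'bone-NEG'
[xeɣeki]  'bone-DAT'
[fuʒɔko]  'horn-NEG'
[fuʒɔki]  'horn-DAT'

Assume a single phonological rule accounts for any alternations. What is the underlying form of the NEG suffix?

/-go/

The NEG morpheme has two allomorphs, [-go] and [-ko].
The DAT suffix, which begins with [k], is invariant after every stem; so [k] is not altered by any rule here.
The NEG suffix is therefore /-go/ underlyingly, with post-vocalic devoicing: voiced stops become voiceless after a vowel.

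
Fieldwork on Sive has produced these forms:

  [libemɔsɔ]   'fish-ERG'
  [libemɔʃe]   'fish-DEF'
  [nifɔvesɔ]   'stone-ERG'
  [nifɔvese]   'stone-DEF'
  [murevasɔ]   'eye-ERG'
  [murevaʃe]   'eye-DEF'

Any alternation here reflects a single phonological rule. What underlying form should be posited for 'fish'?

In [libemɔʃe] and [libemɔsɔ] the final segment of 'fish' alternates: [ʃ] ~ [s].
If /s/ were underlying and a rule turned it into [ʃ] before the DEF suffix, 'stone' would also alternate; but it has [s] in both [nifɔvese] and [nifɔvesɔ].
Therefore /ʃ/ is basic and [s] is derived by depalatalization (palato-alveolar /ʃ/ becomes [s] when no front vowel follows).
Hence 'fish' is /libemɔʃ/ underlyingly.

/libemɔʃ/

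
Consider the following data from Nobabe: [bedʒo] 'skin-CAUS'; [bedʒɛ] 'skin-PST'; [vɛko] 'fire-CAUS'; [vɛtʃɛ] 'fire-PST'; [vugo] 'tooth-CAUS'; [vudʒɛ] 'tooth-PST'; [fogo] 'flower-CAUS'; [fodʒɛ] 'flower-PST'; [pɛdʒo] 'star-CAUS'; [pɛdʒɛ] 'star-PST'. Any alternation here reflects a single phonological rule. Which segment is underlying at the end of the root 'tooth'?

'tooth' shows [g] ~ [dʒ] at the end of the stem ([vugo] vs [vudʒɛ]).
If /dʒ/ were underlying and a rule turned it into [g] before the CAUS suffix, 'star' would also alternate; but it has [dʒ] in both [pɛdʒo] and [pɛdʒɛ].
The underlying segment must be /g/; /k/ and /g/ become palato-alveolar [tʃ] and [dʒ] before a front vowel, yielding [dʒ] there.

/g/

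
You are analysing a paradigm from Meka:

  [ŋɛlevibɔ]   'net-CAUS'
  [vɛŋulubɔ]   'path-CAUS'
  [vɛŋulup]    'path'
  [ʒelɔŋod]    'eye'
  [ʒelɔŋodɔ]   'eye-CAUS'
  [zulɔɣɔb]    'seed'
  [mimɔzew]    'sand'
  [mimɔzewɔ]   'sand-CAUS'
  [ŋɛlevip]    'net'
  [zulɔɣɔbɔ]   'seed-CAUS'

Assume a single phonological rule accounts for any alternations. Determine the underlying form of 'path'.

The stem for 'path' ends in [p] in [vɛŋulup] but [b] in [vɛŋulubɔ].
The stem 'seed' ([zulɔɣɔb], [zulɔɣɔbɔ]) shows [b] unchanged in both environments, so [b] cannot be basic with [p] derived in isolation.
Therefore /p/ is basic and [b] is derived by intervocalic voicing (voiceless stops become voiced between vowels).

/vɛŋulup/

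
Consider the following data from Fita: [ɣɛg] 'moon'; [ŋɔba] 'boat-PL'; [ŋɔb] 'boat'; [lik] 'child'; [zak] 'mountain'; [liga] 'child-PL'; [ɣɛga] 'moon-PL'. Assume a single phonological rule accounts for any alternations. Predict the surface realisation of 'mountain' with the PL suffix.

[zaga]

In [lik] and [liga] the final segment of 'child' alternates: [k] ~ [g].
The stem 'moon' ([ɣɛg], [ɣɛga]) shows [g] unchanged in both environments, so [g] cannot be basic with [k] derived in isolation.
So /k/ is underlying, and a rule of intervocalic voicing — voiceless stops become voiced between vowels — gives [g].
From [zak] the stem 'mountain' is /zak/; between vowels this yields [zaga].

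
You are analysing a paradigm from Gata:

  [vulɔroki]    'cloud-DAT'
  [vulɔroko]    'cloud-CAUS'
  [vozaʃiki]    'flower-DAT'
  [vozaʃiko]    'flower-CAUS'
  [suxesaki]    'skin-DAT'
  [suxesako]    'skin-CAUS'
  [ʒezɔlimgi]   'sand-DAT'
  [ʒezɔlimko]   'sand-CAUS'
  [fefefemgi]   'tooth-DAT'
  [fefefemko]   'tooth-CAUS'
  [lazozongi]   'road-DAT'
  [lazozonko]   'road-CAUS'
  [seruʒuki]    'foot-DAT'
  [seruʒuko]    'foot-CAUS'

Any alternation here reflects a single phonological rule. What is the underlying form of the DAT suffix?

The DAT suffix surfaces as [-gi] and [-ki], depending on the final segment of the stem.
The CAUS suffix, which begins with [k], is invariant after every stem; so [k] is not altered by any rule here.
The DAT suffix is therefore /-gi/ underlyingly, with post-vocalic devoicing: voiced stops become voiceless after a vowel.

/-gi/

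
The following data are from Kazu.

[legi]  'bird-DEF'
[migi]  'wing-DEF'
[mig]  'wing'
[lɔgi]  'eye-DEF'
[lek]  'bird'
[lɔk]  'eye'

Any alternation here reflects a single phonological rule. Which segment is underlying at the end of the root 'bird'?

/k/

'bird' shows [g] ~ [k] at the end of the stem ([legi] vs [lek]).
The stem 'wing' ([migi], [mig]) shows [g] unchanged in both environments, so [g] cannot be basic with [k] derived in isolation.
Therefore /k/ is basic and [g] is derived by intervocalic voicing (voiceless stops become voiced between vowels).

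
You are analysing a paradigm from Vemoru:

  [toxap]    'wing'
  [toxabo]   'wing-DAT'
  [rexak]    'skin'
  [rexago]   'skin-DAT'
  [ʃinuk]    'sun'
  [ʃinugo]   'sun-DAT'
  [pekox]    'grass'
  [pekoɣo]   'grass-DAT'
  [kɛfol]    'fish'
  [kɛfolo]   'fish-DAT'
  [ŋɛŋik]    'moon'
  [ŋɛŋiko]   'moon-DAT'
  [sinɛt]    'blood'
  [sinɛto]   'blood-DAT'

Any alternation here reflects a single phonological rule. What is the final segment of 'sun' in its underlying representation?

/g/

'sun' shows [k] ~ [g] at the end of the stem ([ʃinuk] vs [ʃinugo]).
Compare 'moon', with invariant [k] in [ŋɛŋik] and [ŋɛŋiko]: an analysis with underlying /k/ and a rule producing [g] before the DAT suffix would wrongly predict alternation here too.
The underlying segment must be /g/; voiced obstruents become voiceless word-finally, yielding [k] there.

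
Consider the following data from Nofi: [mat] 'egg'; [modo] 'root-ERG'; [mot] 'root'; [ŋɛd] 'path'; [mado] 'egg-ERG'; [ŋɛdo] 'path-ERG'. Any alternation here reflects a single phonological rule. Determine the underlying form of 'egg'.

/mat/

'egg' shows [d] ~ [t] at the end of the stem ([mado] vs [mat]).
But 'path' keeps [d] in both environments ([ŋɛdo], [ŋɛd]), so there is no rule changing /d/ to [t] in isolation.
The underlying segment must be /t/; voiceless stops become voiced between vowels, yielding [d] there.
So 'egg' = /mat/.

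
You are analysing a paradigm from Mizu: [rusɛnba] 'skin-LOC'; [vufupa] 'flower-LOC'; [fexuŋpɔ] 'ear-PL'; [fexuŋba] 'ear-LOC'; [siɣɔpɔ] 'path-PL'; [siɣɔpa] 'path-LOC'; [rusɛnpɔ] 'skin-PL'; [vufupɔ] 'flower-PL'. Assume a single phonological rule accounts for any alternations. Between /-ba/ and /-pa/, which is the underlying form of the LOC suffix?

The LOC morpheme has two allomorphs, [-ba] and [-pa].
The PL suffix, which begins with [p], is invariant after every stem; so [p] is not altered by any rule here.
So the underlying form is /-ba/, and voiced stops become voiceless after a vowel.

/-ba/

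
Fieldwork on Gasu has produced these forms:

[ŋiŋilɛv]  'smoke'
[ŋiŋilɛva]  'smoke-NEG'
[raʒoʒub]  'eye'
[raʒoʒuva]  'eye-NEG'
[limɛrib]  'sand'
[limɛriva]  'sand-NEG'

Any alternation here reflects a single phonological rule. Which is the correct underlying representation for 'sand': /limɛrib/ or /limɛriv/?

The stem for 'sand' ends in [b] in [limɛrib] but [v] in [limɛriva].
The stem 'smoke' ([ŋiŋilɛv], [ŋiŋilɛva]) shows [v] unchanged in both environments, so [v] cannot be basic with [b] derived in isolation.
The underlying segment must be /b/; voiced stops become fricatives between vowels, yielding [v] there.

/limɛrib/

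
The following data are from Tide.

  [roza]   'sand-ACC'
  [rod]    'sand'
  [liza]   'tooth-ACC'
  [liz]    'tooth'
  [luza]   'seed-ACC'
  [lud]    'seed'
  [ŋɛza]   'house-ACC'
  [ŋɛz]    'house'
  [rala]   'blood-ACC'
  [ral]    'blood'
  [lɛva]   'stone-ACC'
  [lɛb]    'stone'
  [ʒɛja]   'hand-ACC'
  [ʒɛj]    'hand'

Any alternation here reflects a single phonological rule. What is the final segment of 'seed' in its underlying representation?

'seed' shows [z] ~ [d] at the end of the stem ([luza] vs [lud]).
If /z/ were underlying and a rule turned it into [d] in isolation, 'house' would also alternate; but it has [z] in both [ŋɛza] and [ŋɛz].
So /d/ is underlying, and a rule of intervocalic spirantization — voiced stops become fricatives between vowels — gives [z].

/d/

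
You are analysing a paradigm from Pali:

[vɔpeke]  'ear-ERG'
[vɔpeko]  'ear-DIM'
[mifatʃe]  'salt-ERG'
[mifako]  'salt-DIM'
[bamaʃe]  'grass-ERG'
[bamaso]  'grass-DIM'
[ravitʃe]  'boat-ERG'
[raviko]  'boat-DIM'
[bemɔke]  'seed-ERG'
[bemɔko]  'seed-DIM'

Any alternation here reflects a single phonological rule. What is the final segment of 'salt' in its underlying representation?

'salt' shows [tʃ] ~ [k] at the end of the stem ([mifatʃe] vs [mifako]).
Compare 'seed', with invariant [k] in [bemɔke] and [bemɔko]: an analysis with underlying /k/ and a rule producing [tʃ] before the ERG suffix would wrongly predict alternation here too.
The underlying segment must be /tʃ/; palato-alveolar /tʃ/ and /ʃ/ become [k] and [s] when no front vowel follows, yielding [k] there.

/tʃ/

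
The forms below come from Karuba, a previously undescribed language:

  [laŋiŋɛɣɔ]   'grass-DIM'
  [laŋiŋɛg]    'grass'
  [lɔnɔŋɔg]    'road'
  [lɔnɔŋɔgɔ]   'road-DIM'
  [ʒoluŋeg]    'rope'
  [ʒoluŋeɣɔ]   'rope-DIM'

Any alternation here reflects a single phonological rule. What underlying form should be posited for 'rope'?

/ʒoluŋeɣ/

The stem for 'rope' ends in [ɣ] in [ʒoluŋeɣɔ] but [g] in [ʒoluŋeg].
If /g/ were underlying and a rule turned it into [ɣ] before the DIM suffix, 'road' would also alternate; but it has [g] in both [lɔnɔŋɔgɔ] and [lɔnɔŋɔg].
The alternation reflects word-final hardening: voiced fricatives become stops word-finally. /ɣ/ is underlying.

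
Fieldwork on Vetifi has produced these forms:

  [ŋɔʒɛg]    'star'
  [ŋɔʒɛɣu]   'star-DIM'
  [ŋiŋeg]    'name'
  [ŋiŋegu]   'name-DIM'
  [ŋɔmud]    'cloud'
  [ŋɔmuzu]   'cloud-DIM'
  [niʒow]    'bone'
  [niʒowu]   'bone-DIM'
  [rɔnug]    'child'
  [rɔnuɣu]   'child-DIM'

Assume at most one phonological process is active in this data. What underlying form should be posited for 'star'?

In [ŋɔʒɛg] and [ŋɔʒɛɣu] the final segment of 'star' alternates: [g] ~ [ɣ].
But 'name' keeps [g] in both environments ([ŋiŋeg], [ŋiŋegu]), so there is no rule changing /g/ to [ɣ] before the DIM suffix.
Therefore /ɣ/ is basic and [g] is derived by word-final hardening (voiced fricatives become stops word-finally).

/ŋɔʒɛɣ/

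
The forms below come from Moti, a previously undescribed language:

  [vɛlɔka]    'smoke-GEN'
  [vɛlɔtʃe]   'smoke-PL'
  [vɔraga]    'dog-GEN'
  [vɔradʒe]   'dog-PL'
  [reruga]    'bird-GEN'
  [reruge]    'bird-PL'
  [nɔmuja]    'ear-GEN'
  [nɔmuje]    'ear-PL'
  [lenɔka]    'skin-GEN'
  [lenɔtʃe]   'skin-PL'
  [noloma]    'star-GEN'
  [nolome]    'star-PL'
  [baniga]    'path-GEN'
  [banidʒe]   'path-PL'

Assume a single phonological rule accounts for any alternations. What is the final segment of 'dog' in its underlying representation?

'dog' shows [g] ~ [dʒ] at the end of the stem ([vɔraga] vs [vɔradʒe]).
The stem 'bird' ([reruga], [reruge]) shows [g] unchanged in both environments, so [g] cannot be basic with [dʒ] derived before the PL suffix.
The alternation reflects depalatalization: palato-alveolar /tʃ/ and /dʒ/ become [k] and [g] when no front vowel follows. /dʒ/ is underlying.

/dʒ/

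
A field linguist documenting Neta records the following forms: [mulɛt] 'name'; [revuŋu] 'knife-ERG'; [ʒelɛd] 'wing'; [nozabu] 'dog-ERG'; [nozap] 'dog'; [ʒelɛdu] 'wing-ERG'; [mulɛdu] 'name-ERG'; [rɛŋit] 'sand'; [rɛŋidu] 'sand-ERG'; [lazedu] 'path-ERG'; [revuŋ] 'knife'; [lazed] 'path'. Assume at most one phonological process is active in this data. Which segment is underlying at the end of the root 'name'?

/t/

In [mulɛt] and [mulɛdu] the final segment of 'name' alternates: [t] ~ [d].
If /d/ were underlying and a rule turned it into [t] in isolation, 'wing' would also alternate; but it has [d] in both [ʒelɛd] and [ʒelɛdu].
So /t/ is underlying, and a rule of intervocalic voicing — voiceless stops become voiced between vowels — gives [d].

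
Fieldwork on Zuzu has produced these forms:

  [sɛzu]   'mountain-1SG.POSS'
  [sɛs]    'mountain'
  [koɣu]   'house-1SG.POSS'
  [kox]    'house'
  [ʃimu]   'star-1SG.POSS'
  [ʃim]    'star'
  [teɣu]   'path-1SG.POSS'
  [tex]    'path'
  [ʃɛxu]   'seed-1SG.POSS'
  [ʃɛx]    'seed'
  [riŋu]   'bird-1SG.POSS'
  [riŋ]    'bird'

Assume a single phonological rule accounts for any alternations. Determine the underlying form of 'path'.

The root 'path' surfaces as [teɣu] and [tex], with a stem-final [ɣ] ~ [x] alternation.
Compare 'seed', with invariant [x] in [ʃɛxu] and [ʃɛx]: an analysis with underlying /x/ and a rule producing [ɣ] before the 1SG.POSS suffix would wrongly predict alternation here too.
The alternation reflects word-final obstruent devoicing: voiced obstruents become voiceless word-finally. /ɣ/ is underlying.

/teɣ/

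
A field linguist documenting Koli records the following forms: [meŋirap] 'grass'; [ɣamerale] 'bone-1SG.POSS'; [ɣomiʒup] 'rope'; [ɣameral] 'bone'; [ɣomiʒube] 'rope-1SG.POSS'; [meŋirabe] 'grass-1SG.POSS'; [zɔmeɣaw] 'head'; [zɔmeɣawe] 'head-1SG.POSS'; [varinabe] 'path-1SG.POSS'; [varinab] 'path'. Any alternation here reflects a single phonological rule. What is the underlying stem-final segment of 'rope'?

The root 'rope' surfaces as [ɣomiʒube] and [ɣomiʒup], with a stem-final [b] ~ [p] alternation.
But 'path' keeps [b] in both environments ([varinabe], [varinab]), so there is no rule changing /b/ to [p] in isolation.
The underlying segment must be /p/; voiceless stops become voiced between vowels, yielding [b] there.

/p/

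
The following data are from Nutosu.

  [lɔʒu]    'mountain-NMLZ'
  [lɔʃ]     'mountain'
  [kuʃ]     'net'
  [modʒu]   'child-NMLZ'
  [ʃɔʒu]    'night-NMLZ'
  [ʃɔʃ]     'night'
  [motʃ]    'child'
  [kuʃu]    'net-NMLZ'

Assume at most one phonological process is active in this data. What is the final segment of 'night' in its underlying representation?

The root 'night' surfaces as [ʃɔʒu] and [ʃɔʃ], with a stem-final [ʒ] ~ [ʃ] alternation.
If /ʃ/ were underlying and a rule turned it into [ʒ] before the NMLZ suffix, 'net' would also alternate; but it has [ʃ] in both [kuʃu] and [kuʃ].
So /ʒ/ is underlying, and a rule of word-final obstruent devoicing — voiced obstruents become voiceless word-finally — gives [ʃ].

/ʒ/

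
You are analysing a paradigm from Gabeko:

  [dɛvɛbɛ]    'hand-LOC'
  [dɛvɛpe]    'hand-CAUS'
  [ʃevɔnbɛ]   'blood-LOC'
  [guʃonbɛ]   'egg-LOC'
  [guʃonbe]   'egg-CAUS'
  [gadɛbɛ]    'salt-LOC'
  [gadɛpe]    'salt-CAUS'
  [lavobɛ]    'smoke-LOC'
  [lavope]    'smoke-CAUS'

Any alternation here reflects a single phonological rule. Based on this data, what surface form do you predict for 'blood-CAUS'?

[ʃevɔnbe]

The CAUS suffix surfaces as [-be] and [-pe], depending on the final segment of the stem.
The LOC suffix, which begins with [b], is invariant after every stem; so [b] is not altered by any rule here.
So the underlying form is /-pe/, and voiceless stops become voiced after a nasal.
After 'blood', which ends in a nasal, the suffix surfaces as [-be], giving [ʃevɔnbe].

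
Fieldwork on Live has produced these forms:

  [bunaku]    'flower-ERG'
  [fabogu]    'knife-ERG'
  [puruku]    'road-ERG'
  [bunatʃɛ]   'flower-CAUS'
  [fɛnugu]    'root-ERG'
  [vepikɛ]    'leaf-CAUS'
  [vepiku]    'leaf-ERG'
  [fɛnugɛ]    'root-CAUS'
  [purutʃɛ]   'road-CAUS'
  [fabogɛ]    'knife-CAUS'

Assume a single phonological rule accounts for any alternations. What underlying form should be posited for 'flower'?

The root 'flower' surfaces as [bunatʃɛ] and [bunaku], with a stem-final [tʃ] ~ [k] alternation.
But 'leaf' keeps [k] in both environments ([vepikɛ], [vepiku]), so there is no rule changing /k/ to [tʃ] before the CAUS suffix.
Therefore /tʃ/ is basic and [k] is derived by depalatalization (palato-alveolar /tʃ/ becomes [k] when no front vowel follows).
So 'flower' = /bunatʃ/.

/bunatʃ/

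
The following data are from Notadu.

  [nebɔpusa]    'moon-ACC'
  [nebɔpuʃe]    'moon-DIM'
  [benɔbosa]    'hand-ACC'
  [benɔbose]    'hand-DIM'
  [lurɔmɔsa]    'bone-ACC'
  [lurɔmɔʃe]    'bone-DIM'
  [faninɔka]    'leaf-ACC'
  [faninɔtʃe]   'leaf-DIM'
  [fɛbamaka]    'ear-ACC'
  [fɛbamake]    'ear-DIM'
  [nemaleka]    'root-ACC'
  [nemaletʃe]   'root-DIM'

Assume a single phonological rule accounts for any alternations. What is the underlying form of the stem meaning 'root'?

/nemaletʃ/

In [nemaleka] and [nemaletʃe] the final segment of 'root' alternates: [k] ~ [tʃ].
The stem 'ear' ([fɛbamaka], [fɛbamake]) shows [k] unchanged in both environments, so [k] cannot be basic with [tʃ] derived before the DIM suffix.
So /tʃ/ is underlying, and a rule of depalatalization — palato-alveolar /tʃ/ and /ʃ/ become [k] and [s] when no front vowel follows — gives [k].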